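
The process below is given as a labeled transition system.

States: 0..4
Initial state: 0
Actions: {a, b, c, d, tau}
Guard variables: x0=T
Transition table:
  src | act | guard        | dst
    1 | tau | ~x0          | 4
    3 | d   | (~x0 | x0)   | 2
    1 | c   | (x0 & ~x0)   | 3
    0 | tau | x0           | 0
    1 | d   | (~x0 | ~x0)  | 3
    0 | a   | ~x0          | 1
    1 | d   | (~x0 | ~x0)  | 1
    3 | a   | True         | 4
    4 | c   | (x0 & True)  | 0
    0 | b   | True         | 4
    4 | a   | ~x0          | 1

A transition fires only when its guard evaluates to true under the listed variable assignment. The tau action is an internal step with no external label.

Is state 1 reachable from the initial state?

Answer: UNREACHABLE

Trace:
5 transition(s) survive guard evaluation.
depth 0: {0}
depth 1: {4}  now seen {0,4}
Reach set: {0,4}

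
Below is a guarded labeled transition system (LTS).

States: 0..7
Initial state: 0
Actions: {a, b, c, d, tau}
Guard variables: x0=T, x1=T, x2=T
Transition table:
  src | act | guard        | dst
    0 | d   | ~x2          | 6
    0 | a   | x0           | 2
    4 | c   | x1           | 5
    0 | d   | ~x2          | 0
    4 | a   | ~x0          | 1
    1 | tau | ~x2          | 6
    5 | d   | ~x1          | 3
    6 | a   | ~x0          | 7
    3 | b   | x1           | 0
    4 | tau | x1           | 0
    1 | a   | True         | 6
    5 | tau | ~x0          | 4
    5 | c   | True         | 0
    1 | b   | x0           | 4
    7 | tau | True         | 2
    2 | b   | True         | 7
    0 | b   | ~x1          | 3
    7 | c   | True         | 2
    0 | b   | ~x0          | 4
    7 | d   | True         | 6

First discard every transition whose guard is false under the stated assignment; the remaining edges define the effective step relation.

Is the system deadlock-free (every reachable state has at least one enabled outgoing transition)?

Answer: DEADLOCK at state 6

Analysis:
R = {0,2,6,7}
  0: a→2  [1 exit(s)]
  2: b→7  [1 exit(s)]
  6: ∅  [deadlock]
  7: c→2  d→6  tau→2  [3 exit(s)]
witness 6: a·b·d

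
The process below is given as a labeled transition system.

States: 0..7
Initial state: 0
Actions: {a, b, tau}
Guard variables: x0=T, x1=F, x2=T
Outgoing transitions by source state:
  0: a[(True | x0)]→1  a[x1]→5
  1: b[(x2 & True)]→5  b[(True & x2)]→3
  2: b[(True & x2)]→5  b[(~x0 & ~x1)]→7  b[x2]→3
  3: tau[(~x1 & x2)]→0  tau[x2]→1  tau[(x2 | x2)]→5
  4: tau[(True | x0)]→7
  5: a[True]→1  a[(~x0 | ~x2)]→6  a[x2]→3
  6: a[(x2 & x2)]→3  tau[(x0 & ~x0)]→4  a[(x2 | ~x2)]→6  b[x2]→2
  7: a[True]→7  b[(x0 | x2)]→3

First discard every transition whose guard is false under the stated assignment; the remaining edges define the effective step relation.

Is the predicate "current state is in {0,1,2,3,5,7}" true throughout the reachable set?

Safe = {0,1,2,3,5,7}
R = {0,1,3,5}
  0: safe
  1: safe
  3: safe
  5: safe

Answer: INVARIANT HOLDS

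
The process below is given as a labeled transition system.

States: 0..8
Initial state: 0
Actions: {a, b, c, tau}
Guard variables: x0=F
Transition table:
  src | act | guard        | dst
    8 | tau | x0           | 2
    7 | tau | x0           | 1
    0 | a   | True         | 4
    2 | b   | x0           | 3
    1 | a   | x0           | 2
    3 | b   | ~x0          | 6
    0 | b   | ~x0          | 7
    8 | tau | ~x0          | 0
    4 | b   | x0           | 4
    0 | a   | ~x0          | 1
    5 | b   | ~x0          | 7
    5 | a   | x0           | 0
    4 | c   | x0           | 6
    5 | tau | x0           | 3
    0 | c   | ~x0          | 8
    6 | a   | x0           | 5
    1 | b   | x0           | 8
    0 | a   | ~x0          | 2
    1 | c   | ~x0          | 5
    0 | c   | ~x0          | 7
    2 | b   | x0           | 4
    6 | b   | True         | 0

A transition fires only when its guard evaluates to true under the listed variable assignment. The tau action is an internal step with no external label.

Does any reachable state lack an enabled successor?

Reach set: {0,1,2,4,5,7,8}
  0: a→1  a→2  a→4  b→7  c→7  c→8  [6 exit(s)]
  1: c→5  [1 exit(s)]
  2: ∅  [STUCK]
  4: ∅  [STUCK]
  5: b→7  [1 exit(s)]
  7: ∅  [STUCK]
  8: tau→0  [1 exit(s)]
witness 2: a

Answer: DEADLOCK at state 2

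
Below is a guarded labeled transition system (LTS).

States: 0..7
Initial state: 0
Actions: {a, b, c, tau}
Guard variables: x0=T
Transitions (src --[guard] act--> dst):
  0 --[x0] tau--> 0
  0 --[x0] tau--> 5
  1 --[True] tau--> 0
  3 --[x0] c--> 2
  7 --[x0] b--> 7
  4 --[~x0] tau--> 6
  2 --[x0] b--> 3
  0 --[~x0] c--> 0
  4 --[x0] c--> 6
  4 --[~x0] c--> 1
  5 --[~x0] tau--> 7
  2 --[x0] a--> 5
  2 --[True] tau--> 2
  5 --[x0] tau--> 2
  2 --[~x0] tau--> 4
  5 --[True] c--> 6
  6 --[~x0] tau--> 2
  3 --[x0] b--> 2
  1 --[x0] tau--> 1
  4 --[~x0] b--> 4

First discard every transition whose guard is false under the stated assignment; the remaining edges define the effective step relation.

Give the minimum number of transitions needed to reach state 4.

Breadth-first toward 4:
  L0 = {0}
  L1 = {5}
  L2 = {2,6}
  L3 = {3}
4 never appears.

Answer: UNREACHABLE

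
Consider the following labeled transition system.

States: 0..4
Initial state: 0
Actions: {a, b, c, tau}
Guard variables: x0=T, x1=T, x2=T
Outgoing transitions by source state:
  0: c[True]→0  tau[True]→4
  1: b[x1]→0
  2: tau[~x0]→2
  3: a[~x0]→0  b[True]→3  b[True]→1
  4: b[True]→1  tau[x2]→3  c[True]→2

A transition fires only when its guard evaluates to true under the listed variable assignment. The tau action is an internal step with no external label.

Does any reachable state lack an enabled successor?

Reach set: {0,1,2,3,4}
  0: c→0  tau→4  [2 exit(s)]
  1: b→0  [1 exit(s)]
  2: ∅  [no exit]
  3: b→1  b→3  [2 exit(s)]
  4: b→1  c→2  tau→3  [3 exit(s)]
Path to 2: tau·c

Answer: DEADLOCK at state 2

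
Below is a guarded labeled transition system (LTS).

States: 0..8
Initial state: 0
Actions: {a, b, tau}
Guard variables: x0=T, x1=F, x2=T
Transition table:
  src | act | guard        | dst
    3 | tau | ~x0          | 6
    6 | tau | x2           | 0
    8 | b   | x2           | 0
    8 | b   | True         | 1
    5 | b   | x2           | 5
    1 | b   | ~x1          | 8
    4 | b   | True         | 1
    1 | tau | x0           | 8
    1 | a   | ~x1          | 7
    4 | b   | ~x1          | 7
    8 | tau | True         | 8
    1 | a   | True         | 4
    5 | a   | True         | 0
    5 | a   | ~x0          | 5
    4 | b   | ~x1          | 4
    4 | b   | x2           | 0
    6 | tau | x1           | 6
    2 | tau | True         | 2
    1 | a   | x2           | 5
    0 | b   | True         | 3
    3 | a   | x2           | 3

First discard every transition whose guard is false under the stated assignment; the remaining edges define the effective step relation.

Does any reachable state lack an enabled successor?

Reach set: {0,3}
  0: b→3  [1 exit(s)]
  3: a→3  [1 exit(s)]

Answer: DEADLOCK-FREE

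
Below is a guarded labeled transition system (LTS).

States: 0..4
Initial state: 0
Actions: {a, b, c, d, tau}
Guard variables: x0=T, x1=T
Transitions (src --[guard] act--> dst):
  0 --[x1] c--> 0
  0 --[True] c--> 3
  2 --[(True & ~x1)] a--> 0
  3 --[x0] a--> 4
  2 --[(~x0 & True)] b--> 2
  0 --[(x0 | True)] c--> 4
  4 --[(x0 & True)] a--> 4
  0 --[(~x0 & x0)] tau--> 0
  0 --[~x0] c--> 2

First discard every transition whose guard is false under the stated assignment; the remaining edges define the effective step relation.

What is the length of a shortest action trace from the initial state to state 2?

BFS to 2:
  L0 = {0}
  L1 = {3,4}
2 never appears.

Answer: UNREACHABLE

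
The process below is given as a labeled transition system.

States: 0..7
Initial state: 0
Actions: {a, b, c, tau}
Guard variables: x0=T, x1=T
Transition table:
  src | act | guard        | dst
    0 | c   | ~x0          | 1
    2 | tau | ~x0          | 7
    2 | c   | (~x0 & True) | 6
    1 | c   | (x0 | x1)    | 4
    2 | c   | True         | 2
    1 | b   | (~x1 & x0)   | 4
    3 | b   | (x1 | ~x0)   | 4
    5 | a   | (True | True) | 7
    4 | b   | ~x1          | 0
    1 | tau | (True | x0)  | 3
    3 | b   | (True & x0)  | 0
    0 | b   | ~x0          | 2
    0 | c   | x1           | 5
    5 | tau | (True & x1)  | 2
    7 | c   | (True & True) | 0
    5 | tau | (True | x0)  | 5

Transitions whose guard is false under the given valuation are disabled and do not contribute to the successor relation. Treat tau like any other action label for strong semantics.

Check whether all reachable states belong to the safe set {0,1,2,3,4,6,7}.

Answer: INVARIANT VIOLATED at state 5

Working:
Inv-set: {0,1,2,3,4,6,7}
Reachable = {0,2,5,7}
  0: ok
  2: ok
  5: VIOLATES
  7: ok
counterexample path to 5: c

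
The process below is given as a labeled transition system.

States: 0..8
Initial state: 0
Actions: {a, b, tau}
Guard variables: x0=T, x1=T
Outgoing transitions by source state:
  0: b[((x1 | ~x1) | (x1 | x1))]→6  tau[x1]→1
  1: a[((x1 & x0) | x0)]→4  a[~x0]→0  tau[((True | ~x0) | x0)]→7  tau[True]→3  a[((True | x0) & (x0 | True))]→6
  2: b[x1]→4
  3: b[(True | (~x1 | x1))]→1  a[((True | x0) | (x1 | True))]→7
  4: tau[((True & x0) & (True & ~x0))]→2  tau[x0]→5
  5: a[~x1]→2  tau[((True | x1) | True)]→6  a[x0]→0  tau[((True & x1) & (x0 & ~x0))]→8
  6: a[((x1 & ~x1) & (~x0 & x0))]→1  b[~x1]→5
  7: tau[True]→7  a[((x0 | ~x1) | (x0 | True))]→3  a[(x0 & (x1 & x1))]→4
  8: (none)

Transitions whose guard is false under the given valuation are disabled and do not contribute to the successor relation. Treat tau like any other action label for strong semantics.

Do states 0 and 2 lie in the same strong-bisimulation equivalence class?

Bisimulation quotient by refinement:
  round 0: {{0,1,2,3,4,5,6,7,8}}
  round 1: {{0},{1,5,7},{2},{3},{4},{6,8}}
  round 2: {{0},{1},{2},{3},{4},{5},{6,8},{7}}
8 equivalence class(es) (converged in 3)
0∈{0}, 2∈{2}

Answer: NOT BISIMILAR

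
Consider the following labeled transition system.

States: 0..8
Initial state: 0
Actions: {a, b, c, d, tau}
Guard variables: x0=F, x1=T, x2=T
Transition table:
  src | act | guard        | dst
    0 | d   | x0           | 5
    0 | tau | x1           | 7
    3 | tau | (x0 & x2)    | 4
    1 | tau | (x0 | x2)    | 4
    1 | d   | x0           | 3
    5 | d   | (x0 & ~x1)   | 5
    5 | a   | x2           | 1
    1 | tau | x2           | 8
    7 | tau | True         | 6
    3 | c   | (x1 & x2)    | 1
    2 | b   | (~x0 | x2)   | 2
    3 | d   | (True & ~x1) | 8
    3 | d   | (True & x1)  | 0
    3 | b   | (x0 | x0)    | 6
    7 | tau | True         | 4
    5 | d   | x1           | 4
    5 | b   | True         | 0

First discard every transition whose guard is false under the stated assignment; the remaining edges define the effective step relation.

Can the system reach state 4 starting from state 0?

Answer: REACHABLE

Analysis:
Guard filter leaves 11 enabled edge(s).
Layer 0: {0}
Layer 1: {7}  total {0,7}
Layer 2: {4,6}  total {0,4,6,7}
R = {0,4,6,7}
Path to 4: tau·tau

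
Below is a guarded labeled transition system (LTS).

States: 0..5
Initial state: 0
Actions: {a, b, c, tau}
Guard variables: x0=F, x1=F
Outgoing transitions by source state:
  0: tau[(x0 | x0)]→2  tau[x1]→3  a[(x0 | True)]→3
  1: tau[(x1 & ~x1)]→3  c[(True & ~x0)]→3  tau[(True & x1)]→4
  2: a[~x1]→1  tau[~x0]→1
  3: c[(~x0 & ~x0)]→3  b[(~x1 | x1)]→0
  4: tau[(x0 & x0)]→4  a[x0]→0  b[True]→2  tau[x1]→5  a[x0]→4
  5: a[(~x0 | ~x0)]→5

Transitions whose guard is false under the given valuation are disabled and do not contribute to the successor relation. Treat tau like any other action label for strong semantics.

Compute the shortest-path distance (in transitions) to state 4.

Layered search for 4:
  Layer 0: {0}
  Layer 1: {3}
4 never appears.

Answer: UNREACHABLE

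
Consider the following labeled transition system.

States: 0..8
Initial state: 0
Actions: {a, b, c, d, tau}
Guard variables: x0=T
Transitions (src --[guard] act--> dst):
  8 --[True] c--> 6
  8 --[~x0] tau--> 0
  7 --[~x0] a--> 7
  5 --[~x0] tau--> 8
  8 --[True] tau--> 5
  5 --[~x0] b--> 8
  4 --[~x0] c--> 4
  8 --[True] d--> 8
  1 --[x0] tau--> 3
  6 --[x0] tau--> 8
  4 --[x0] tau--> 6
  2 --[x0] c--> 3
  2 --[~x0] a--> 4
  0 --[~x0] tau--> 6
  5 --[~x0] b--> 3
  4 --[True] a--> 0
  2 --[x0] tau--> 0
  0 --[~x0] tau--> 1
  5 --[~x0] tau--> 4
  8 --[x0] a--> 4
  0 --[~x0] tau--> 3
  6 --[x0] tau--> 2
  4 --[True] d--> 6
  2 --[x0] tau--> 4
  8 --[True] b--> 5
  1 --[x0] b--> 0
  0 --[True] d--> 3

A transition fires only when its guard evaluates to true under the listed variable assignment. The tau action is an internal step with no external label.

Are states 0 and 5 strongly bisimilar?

Answer: NOT BISIMILAR

Analysis:
Refine partition for ~:
  P[0] = {{0,1,2,3,4,5,6,7,8}}
  P[1] = {{0},{1},{2},{3,5,7},{4},{6},{8}}
stable after 2 split(s): 7 block(s)
0∈{0}, 5∈{3,5,7}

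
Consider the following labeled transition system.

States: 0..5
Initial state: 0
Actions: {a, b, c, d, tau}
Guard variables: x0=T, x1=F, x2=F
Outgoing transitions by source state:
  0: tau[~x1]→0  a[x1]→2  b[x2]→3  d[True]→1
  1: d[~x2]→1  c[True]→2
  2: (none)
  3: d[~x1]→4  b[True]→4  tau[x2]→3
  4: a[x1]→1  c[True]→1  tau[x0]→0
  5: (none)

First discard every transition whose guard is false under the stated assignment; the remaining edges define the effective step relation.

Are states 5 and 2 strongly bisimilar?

Compute ~ classes (split until stable):
  round 0: {{0,1,2,3,4,5}}
  round 1: {{0},{1},{2,5},{3},{4}}
5 equivalence class(es) (converged in 2)
[5]={2,5}  [2]={2,5}

Answer: BISIMILAR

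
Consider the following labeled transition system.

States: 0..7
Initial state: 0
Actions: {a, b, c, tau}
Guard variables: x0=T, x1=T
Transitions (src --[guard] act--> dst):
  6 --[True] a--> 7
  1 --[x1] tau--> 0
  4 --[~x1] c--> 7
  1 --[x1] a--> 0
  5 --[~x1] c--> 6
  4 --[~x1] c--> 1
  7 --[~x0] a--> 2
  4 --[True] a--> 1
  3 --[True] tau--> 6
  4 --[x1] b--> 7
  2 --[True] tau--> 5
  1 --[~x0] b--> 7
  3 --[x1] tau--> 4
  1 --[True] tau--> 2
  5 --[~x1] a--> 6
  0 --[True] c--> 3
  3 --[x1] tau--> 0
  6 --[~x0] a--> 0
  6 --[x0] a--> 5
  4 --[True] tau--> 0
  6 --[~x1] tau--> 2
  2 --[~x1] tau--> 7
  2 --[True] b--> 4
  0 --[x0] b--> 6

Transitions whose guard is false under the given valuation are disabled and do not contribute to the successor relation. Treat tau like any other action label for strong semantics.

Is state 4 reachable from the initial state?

Answer: REACHABLE

Working:
After dropping false guards: 15 live edges.
L0 = {0}
L1 = {3,6}  cumulative {0,3,6}
L2 = {4,5,7}  cumulative {0,3,4,5,6,7}
L3 = {1}  cumulative {0,1,3,4,5,6,7}
L4 = {2}  cumulative {0,1,2,3,4,5,6,7}
Reach set: {0,1,2,3,4,5,6,7}
witness 4: c·tau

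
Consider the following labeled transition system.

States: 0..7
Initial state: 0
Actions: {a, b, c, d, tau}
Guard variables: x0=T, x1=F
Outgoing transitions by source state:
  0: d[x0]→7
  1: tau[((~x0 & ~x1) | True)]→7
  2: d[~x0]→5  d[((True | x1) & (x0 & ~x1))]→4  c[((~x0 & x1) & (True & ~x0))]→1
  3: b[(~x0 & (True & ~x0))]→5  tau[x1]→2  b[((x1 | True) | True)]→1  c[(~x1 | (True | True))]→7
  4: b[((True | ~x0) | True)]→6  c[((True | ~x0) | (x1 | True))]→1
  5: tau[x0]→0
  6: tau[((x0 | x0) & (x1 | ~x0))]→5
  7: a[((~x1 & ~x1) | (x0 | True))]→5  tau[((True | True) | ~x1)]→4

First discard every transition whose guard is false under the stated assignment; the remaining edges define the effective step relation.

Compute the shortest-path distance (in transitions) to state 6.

Breadth-first toward 6:
  Layer 0: {0}
  Layer 1: {7}
  Layer 2: {4,5}
  Layer 3: {1,6}
6 enters at depth 3; path d·tau·b

Answer: 3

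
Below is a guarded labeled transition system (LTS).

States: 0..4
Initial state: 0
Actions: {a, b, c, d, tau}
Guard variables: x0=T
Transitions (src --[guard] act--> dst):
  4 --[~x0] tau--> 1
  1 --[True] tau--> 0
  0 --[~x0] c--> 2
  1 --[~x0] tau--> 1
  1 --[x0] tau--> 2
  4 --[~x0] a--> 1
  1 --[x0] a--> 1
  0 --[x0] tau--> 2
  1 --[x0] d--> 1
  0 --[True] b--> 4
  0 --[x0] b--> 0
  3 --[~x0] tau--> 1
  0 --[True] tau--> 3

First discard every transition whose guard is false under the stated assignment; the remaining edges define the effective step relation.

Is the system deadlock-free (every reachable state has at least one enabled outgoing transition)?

Answer: DEADLOCK at state 2

Analysis:
Reachable = {0,2,3,4}
  0: b→0  b→4  tau→2  tau→3  [deg 4]
  2: ∅  [deadlock]
  3: ∅  [deadlock]
  4: ∅  [deadlock]
Path to 2: tau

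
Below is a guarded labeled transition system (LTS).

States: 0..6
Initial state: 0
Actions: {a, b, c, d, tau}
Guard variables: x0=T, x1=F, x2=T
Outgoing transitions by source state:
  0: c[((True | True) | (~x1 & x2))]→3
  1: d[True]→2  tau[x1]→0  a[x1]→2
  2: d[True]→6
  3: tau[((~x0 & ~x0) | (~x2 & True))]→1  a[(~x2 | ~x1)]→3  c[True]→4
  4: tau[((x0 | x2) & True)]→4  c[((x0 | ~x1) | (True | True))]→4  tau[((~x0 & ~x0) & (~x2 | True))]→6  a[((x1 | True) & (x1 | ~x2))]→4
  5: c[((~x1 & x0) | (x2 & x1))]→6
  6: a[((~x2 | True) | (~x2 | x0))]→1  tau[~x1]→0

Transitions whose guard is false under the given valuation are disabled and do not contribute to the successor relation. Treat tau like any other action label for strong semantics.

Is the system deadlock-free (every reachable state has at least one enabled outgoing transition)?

Reachable = {0,3,4}
  0: c→3  [deg 1]
  3: a→3  c→4  [deg 2]
  4: c→4  tau→4  [deg 2]

Answer: DEADLOCK-FREE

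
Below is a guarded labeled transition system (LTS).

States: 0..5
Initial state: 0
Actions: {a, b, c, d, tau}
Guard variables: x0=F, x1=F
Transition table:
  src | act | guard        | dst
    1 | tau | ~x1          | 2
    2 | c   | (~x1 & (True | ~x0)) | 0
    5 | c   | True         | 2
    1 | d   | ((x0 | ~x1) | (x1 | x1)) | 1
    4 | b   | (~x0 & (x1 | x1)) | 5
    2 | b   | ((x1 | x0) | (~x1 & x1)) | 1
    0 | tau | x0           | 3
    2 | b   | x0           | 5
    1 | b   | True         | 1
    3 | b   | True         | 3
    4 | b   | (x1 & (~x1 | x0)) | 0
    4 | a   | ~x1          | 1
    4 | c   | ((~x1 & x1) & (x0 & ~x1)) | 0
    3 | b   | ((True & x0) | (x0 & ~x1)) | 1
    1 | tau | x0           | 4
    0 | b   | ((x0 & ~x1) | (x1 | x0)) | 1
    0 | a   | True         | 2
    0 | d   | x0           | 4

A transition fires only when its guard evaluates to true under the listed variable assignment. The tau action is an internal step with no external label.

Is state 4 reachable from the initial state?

8 transition(s) survive guard evaluation.
L0 = {0}
L1 = {2}  total {0,2}
Reachable = {0,2}

Answer: UNREACHABLE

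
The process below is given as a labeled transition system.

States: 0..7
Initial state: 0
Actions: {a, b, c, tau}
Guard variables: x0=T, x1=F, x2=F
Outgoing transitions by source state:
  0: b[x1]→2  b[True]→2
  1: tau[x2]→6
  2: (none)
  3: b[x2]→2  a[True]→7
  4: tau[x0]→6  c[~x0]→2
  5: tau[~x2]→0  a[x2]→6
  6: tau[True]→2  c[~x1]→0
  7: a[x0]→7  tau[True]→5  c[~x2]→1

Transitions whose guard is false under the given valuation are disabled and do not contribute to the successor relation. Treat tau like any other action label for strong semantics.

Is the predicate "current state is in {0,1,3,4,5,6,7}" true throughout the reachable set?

Safe = {0,1,3,4,5,6,7}
R = {0,2}
  0: ✓
  2: ✗ unsafe
counterexample path to 2: b

Answer: INVARIANT VIOLATED at state 2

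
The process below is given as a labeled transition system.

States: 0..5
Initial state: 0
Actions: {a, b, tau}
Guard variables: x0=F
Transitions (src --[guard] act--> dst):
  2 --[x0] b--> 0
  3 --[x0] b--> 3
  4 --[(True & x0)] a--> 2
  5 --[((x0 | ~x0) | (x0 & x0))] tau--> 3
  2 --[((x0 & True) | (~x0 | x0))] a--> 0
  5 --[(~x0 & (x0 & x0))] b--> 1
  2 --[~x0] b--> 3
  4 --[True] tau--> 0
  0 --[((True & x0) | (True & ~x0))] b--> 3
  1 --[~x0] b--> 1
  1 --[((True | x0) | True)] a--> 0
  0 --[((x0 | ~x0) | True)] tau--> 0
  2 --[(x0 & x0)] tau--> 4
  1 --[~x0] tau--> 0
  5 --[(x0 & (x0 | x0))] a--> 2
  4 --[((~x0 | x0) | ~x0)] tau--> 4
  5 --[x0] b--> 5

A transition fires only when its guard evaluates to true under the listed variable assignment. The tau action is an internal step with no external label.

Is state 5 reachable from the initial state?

Guard filter leaves 10 enabled edge(s).
L0 = {0}
L1 = {3}  cumulative {0,3}
Reachable = {0,3}

Answer: UNREACHABLE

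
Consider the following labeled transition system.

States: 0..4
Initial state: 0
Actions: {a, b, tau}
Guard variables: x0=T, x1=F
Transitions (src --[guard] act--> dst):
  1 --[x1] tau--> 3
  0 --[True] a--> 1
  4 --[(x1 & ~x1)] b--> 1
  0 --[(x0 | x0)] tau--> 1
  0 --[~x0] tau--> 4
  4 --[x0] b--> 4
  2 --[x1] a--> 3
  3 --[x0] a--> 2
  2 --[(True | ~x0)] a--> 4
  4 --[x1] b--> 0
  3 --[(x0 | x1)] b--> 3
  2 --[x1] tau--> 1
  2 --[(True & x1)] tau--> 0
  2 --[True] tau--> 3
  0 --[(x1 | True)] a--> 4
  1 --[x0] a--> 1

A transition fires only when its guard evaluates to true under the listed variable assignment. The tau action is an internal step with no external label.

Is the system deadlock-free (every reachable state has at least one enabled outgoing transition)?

Answer: DEADLOCK-FREE

Analysis:
Reach set: {0,1,4}
  0: a→1  a→4  tau→1  [deg 3]
  1: a→1  [deg 1]
  4: b→4  [deg 1]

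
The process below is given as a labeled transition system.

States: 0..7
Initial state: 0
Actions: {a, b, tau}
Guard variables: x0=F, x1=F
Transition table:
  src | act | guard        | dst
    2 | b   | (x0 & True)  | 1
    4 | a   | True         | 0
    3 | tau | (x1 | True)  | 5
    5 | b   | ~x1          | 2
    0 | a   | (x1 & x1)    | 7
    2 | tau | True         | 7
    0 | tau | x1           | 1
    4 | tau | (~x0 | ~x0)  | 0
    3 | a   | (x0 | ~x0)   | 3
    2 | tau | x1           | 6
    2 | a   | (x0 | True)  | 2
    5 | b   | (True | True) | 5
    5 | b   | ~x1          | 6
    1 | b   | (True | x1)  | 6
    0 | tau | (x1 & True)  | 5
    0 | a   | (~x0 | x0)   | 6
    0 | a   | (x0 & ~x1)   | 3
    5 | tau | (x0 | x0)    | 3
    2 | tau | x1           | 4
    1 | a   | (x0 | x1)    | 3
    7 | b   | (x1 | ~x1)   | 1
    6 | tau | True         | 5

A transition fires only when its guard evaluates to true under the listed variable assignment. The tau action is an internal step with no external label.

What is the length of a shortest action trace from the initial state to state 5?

Layered search for 5:
  depth 0: {0}
  depth 1: {6}
  depth 2: {5}
first hit 5 at d=2 via a·tau

Answer: 2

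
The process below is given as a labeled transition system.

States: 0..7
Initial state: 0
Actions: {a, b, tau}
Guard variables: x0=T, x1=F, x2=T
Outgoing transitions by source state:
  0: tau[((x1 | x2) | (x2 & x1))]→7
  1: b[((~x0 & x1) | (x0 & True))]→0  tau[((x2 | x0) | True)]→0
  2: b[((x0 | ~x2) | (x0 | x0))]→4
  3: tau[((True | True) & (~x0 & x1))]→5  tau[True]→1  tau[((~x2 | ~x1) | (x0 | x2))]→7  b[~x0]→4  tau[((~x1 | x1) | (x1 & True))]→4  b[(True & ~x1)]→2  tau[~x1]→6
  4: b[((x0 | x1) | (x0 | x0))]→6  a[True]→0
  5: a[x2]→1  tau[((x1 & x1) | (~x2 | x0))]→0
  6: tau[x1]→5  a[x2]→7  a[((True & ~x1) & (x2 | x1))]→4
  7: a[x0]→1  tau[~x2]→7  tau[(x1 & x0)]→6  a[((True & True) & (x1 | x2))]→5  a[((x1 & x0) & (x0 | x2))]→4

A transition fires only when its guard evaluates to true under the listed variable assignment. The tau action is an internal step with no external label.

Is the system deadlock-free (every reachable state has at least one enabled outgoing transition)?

Answer: DEADLOCK-FREE

Analysis:
R = {0,1,5,7}
  0: tau→7  [deg 1]
  1: b→0  tau→0  [deg 2]
  5: a→1  tau→0  [deg 2]
  7: a→1  a→5  [deg 2]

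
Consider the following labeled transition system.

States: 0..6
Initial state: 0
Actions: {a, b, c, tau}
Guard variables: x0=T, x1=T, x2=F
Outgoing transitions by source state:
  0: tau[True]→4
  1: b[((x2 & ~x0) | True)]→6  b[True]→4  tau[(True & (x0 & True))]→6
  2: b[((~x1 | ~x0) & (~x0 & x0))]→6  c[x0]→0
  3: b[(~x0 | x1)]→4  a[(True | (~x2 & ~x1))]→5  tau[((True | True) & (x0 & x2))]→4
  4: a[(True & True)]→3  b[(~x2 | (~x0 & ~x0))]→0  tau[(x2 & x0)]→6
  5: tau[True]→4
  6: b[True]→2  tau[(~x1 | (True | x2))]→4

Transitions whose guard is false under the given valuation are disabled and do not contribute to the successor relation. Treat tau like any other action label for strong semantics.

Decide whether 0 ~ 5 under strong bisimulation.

Answer: BISIMILAR

Analysis:
Refine partition for ~:
  round 0: {{0,1,2,3,4,5,6}}
  round 1: {{0,5},{1,6},{2},{3,4}}
  round 2: {{0,5},{1},{2},{3},{4},{6}}
stable after 3 split(s): 6 block(s)
class of 0: {0,5}; class of 5: {0,5}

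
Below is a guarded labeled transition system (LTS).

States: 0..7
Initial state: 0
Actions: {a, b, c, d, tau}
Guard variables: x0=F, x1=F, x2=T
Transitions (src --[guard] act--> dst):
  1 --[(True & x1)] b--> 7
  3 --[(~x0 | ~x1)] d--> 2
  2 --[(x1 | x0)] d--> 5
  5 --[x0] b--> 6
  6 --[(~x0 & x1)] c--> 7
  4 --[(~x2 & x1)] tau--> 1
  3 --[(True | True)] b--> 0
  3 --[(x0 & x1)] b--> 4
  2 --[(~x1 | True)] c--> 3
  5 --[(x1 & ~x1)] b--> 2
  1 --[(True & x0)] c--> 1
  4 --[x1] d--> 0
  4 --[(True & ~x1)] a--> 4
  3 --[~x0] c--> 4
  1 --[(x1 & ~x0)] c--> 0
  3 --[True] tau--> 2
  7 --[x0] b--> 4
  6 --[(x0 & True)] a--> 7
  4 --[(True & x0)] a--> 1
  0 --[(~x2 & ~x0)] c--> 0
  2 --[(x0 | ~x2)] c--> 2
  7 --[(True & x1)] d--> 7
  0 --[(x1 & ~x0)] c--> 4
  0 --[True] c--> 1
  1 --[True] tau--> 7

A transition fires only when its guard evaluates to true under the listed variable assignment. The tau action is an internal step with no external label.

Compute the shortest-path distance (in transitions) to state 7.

BFS to 7:
  Layer 0: {0}
  Layer 1: {1}
  Layer 2: {7}
depth(7)=2, e.g. c·tau

Answer: 2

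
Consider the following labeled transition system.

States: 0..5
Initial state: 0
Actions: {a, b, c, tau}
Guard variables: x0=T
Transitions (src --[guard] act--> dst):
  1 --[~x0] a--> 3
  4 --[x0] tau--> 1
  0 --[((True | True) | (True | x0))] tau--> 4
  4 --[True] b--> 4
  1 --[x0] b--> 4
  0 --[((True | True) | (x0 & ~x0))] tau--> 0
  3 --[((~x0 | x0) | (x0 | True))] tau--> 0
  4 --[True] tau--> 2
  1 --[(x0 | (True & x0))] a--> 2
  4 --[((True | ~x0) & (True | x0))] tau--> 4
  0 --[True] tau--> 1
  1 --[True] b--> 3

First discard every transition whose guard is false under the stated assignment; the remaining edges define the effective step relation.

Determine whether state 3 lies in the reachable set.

Guard filter leaves 11 enabled edge(s).
L0 = {0}
L1 = {1,4}  cumulative {0,1,4}
L2 = {2,3}  cumulative {0,1,2,3,4}
Reachable = {0,1,2,3,4}
Path to 3: tau·b

Answer: REACHABLE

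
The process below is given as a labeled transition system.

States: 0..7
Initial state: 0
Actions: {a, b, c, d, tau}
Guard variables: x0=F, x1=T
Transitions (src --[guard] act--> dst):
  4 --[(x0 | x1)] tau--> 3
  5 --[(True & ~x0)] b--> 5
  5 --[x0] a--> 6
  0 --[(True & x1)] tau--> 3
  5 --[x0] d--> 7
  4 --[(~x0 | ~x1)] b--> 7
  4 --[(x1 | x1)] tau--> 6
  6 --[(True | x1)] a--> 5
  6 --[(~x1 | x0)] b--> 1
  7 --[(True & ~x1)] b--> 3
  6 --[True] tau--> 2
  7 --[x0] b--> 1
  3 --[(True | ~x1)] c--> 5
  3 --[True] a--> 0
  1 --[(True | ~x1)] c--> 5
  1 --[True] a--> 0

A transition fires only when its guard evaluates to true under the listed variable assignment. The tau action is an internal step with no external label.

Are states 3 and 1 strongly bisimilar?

Answer: BISIMILAR

Analysis:
Bisimulation quotient by refinement:
  π0 = {{0,1,2,3,4,5,6,7}}
  π1 = {{0},{1,3},{2,7},{4},{5},{6}}
6 equivalence class(es) (converged in 2)
[3]={1,3}  [1]={1,3}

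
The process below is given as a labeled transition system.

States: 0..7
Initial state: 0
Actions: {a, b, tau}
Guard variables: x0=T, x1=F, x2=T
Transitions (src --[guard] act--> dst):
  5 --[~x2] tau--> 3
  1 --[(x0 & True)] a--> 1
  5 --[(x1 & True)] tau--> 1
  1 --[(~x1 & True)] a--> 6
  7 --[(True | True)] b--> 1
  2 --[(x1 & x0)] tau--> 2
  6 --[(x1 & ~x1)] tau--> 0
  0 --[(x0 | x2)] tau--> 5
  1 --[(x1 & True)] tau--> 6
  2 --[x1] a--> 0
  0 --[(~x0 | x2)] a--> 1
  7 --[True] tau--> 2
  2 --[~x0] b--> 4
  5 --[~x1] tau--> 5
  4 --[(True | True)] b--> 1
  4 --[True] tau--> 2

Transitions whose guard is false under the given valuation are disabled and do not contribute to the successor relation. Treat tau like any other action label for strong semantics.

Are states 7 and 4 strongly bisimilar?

Bisimulation quotient by refinement:
  π0 = {{0,1,2,3,4,5,6,7}}
  π1 = {{0},{1},{2,3,6},{4,7},{5}}
5 equivalence class(es) (converged in 2)
class of 7: {4,7}; class of 4: {4,7}

Answer: BISIMILAR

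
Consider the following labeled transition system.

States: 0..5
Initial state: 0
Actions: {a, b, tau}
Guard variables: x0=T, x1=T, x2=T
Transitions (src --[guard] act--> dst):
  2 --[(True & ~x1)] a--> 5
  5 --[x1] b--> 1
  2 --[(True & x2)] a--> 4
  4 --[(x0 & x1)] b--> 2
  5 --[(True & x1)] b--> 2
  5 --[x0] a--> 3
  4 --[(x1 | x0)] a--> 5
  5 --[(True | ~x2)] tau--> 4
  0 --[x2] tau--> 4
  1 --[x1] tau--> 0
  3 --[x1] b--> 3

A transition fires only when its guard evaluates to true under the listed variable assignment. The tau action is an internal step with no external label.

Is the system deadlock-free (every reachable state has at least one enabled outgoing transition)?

Reach set: {0,1,2,3,4,5}
  0: tau→4  [1 out]
  1: tau→0  [1 out]
  2: a→4  [1 out]
  3: b→3  [1 out]
  4: a→5  b→2  [2 out]
  5: a→3  b→1  b→2  tau→4  [4 out]

Answer: DEADLOCK-FREE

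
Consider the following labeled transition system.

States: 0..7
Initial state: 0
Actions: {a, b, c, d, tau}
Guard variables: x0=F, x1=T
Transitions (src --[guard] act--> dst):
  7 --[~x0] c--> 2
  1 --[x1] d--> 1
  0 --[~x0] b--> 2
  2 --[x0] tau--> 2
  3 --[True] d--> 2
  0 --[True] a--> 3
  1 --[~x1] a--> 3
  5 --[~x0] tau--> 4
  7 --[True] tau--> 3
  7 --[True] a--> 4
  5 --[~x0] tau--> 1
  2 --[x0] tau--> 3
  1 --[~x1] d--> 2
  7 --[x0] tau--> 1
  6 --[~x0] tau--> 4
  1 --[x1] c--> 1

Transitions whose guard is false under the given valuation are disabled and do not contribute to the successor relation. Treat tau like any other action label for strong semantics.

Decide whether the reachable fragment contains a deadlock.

Answer: DEADLOCK at state 2

Trace:
R = {0,2,3}
  0: a→3  b→2  [2 out]
  2: ∅  [deadlock]
  3: d→2  [1 out]
witness 2: b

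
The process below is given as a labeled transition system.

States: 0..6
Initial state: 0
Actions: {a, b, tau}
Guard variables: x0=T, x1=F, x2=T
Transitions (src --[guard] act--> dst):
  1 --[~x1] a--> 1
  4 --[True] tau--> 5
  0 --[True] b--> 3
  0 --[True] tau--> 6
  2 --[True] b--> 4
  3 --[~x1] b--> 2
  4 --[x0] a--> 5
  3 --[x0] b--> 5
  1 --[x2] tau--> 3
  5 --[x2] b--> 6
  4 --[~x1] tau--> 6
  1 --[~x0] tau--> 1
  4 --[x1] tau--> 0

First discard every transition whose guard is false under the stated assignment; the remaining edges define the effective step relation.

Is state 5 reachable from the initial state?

Answer: REACHABLE

Working:
After dropping false guards: 11 live edges.
depth 0: {0}
depth 1: {3,6}  cumulative {0,3,6}
depth 2: {2,5}  cumulative {0,2,3,5,6}
depth 3: {4}  cumulative {0,2,3,4,5,6}
Reach set: {0,2,3,4,5,6}
witness 5: b·b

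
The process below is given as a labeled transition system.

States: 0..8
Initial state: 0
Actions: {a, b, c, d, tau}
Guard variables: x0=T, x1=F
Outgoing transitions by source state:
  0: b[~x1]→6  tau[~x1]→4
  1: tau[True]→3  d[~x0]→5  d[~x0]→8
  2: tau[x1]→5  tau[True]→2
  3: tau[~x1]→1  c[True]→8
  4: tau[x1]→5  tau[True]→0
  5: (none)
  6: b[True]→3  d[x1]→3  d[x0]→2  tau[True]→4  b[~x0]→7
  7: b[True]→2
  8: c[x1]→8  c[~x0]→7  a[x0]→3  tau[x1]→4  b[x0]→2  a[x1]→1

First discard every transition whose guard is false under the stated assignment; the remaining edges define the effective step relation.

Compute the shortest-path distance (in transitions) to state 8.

Layered search for 8:
  Layer 0: {0}
  Layer 1: {4,6}
  Layer 2: {2,3}
  Layer 3: {1,8}
first hit 8 at d=3 via b·b·c

Answer: 3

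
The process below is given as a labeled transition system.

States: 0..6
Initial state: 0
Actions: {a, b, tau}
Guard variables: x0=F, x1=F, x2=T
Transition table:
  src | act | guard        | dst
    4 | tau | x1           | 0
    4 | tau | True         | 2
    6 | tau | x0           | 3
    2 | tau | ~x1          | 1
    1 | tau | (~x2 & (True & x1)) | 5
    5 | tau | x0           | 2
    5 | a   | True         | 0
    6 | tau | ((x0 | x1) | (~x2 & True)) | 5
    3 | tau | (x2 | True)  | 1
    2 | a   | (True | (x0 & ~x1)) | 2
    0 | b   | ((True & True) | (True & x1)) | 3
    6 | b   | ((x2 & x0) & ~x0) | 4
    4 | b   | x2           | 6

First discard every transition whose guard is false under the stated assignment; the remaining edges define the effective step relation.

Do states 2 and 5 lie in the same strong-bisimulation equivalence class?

Answer: NOT BISIMILAR

Working:
Compute ~ classes (split until stable):
  P[0] = {{0,1,2,3,4,5,6}}
  P[1] = {{0},{1,6},{2},{3},{4},{5}}
stable after 2 split(s): 6 block(s)
class of 2: {2}; class of 5: {5}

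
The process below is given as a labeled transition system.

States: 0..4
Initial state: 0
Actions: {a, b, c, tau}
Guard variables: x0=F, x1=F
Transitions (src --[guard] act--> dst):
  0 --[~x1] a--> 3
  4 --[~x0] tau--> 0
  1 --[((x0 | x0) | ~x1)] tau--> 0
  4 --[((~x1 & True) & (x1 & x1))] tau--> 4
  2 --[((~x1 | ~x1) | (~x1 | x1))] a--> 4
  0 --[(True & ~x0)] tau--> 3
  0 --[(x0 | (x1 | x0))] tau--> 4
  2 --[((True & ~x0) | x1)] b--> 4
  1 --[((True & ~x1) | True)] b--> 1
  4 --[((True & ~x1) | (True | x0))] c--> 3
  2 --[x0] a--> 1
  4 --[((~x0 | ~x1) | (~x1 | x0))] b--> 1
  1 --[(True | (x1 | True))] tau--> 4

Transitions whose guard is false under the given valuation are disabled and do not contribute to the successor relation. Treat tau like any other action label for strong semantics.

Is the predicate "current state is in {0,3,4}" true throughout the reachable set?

Allowed set {0,3,4}
Reach set: {0,3}
  0: ok
  3: ok

Answer: INVARIANT HOLDS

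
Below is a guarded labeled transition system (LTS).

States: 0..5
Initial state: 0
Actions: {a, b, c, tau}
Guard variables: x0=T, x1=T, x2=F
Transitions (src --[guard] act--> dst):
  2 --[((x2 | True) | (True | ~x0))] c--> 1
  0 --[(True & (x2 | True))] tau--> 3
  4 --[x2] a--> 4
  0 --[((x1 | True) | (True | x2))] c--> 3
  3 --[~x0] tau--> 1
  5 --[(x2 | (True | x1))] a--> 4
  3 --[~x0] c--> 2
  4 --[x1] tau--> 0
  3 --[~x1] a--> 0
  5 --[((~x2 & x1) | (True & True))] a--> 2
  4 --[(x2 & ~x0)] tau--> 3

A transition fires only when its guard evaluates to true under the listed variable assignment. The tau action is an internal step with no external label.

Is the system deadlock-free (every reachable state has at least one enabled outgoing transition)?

Reachable = {0,3}
  0: c→3  tau→3  [2 exit(s)]
  3: ∅  [STUCK]
Path to 3: tau

Answer: DEADLOCK at state 3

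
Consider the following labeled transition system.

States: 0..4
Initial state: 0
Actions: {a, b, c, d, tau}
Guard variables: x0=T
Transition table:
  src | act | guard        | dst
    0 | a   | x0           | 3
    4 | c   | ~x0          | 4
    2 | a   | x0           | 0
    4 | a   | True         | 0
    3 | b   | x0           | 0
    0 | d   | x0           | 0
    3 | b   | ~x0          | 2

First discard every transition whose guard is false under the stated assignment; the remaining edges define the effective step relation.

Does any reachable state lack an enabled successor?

R = {0,3}
  0: a→3  d→0  [2 exit(s)]
  3: b→0  [1 exit(s)]

Answer: DEADLOCK-FREE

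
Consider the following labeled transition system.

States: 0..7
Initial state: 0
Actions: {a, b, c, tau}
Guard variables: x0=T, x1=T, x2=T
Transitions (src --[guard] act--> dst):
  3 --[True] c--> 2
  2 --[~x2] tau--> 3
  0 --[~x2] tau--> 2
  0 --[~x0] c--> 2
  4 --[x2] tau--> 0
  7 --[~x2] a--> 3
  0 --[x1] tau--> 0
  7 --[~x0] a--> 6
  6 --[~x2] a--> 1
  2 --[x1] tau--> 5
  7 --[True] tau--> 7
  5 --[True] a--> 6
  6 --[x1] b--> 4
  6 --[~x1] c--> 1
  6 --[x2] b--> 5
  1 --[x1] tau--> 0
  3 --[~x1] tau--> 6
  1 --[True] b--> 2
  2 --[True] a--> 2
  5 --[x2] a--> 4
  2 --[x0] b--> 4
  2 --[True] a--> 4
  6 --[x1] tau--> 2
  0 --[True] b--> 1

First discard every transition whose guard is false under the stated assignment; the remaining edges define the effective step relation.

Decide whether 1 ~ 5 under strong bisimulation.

Refine partition for ~:
  π0 = {{0,1,2,3,4,5,6,7}}
  π1 = {{0,1,6},{2},{3},{4,7},{5}}
  π2 = {{0},{1},{2},{3},{4},{5},{6},{7}}
8 equivalence class(es) (converged in 3)
class of 1: {1}; class of 5: {5}

Answer: NOT BISIMILAR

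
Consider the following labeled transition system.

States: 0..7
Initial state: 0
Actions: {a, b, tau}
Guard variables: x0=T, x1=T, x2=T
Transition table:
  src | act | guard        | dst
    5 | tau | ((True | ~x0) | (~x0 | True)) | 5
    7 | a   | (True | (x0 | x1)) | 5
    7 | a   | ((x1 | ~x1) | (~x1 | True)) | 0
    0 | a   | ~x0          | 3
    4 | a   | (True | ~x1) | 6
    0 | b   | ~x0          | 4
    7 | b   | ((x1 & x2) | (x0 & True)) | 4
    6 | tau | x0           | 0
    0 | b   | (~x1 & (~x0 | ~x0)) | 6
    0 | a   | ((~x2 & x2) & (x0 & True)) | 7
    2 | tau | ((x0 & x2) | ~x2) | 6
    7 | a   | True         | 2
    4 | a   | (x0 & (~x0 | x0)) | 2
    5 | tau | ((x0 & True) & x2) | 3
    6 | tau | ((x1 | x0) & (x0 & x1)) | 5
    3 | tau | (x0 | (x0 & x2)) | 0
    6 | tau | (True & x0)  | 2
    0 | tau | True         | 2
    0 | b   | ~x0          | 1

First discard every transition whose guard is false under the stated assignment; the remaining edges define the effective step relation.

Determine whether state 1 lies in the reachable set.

Answer: UNREACHABLE

Working:
After dropping false guards: 14 live edges.
Layer 0: {0}
Layer 1: {2}  cumulative {0,2}
Layer 2: {6}  cumulative {0,2,6}
Layer 3: {5}  cumulative {0,2,5,6}
Layer 4: {3}  cumulative {0,2,3,5,6}
R = {0,2,3,5,6}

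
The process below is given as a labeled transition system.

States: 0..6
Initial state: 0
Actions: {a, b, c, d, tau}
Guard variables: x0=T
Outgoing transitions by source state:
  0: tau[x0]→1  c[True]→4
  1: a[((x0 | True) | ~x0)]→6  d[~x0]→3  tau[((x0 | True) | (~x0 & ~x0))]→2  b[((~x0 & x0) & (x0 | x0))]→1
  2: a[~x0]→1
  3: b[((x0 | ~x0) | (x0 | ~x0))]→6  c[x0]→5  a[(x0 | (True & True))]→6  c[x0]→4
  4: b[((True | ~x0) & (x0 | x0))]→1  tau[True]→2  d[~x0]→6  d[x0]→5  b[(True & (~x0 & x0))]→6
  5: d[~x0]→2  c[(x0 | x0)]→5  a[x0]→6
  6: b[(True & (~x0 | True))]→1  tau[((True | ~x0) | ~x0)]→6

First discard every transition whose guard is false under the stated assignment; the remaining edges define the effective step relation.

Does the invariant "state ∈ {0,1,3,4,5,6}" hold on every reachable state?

Answer: INVARIANT VIOLATED at state 2

Working:
Safe = {0,1,3,4,5,6}
R = {0,1,2,4,5,6}
  0: ✓
  1: ✓
  2: outside
  4: ✓
  5: ✓
  6: ✓
witness against invariant: tau·tau → 2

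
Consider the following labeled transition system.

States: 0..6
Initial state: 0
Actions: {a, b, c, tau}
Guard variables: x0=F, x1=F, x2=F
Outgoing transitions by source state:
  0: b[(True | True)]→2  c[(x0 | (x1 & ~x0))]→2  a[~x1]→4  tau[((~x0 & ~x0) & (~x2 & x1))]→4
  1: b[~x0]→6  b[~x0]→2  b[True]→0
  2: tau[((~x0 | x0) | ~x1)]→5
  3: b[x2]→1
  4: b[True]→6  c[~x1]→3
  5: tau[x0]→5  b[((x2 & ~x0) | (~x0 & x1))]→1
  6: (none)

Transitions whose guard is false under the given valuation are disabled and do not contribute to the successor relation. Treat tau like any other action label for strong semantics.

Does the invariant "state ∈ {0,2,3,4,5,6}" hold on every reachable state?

Answer: INVARIANT HOLDS

Trace:
Allowed set {0,2,3,4,5,6}
Reachable = {0,2,3,4,5,6}
  0: ✓
  2: ✓
  3: ✓
  4: ✓
  5: ✓
  6: ✓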